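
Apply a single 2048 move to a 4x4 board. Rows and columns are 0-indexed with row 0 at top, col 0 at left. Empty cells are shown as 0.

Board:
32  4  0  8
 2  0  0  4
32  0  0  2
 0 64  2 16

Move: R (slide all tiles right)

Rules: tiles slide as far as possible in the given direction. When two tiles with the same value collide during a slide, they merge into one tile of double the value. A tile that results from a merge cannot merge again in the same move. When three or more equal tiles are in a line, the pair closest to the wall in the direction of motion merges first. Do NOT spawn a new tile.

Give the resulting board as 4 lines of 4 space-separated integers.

Slide right:
row 0: [32, 4, 0, 8] -> [0, 32, 4, 8]
row 1: [2, 0, 0, 4] -> [0, 0, 2, 4]
row 2: [32, 0, 0, 2] -> [0, 0, 32, 2]
row 3: [0, 64, 2, 16] -> [0, 64, 2, 16]

Answer:  0 32  4  8
 0  0  2  4
 0  0 32  2
 0 64  2 16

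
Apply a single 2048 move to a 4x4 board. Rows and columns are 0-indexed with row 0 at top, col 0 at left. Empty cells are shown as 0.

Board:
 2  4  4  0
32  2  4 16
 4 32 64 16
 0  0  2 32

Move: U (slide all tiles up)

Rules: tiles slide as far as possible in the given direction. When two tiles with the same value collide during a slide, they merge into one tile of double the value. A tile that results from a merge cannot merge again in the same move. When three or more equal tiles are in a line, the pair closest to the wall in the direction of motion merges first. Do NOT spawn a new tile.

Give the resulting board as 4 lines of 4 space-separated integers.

Slide up:
col 0: [2, 32, 4, 0] -> [2, 32, 4, 0]
col 1: [4, 2, 32, 0] -> [4, 2, 32, 0]
col 2: [4, 4, 64, 2] -> [8, 64, 2, 0]
col 3: [0, 16, 16, 32] -> [32, 32, 0, 0]

Answer:  2  4  8 32
32  2 64 32
 4 32  2  0
 0  0  0  0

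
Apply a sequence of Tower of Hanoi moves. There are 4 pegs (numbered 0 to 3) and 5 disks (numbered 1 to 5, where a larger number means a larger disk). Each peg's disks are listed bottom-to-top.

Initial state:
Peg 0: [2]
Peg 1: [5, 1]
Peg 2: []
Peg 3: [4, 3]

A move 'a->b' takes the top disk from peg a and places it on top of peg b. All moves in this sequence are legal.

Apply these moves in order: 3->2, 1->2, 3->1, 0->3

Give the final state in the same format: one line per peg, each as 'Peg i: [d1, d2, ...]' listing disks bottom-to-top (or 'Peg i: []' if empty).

Answer: Peg 0: []
Peg 1: [5, 4]
Peg 2: [3, 1]
Peg 3: [2]

Derivation:
After move 1 (3->2):
Peg 0: [2]
Peg 1: [5, 1]
Peg 2: [3]
Peg 3: [4]

After move 2 (1->2):
Peg 0: [2]
Peg 1: [5]
Peg 2: [3, 1]
Peg 3: [4]

After move 3 (3->1):
Peg 0: [2]
Peg 1: [5, 4]
Peg 2: [3, 1]
Peg 3: []

After move 4 (0->3):
Peg 0: []
Peg 1: [5, 4]
Peg 2: [3, 1]
Peg 3: [2]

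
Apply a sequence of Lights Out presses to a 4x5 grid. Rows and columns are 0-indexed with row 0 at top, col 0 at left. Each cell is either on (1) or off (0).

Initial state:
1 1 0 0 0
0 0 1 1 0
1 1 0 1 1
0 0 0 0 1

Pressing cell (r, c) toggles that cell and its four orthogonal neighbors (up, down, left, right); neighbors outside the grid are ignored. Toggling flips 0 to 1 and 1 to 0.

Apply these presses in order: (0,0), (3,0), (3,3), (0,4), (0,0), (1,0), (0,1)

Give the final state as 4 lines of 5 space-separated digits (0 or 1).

Answer: 1 0 1 1 1
1 0 1 1 1
1 1 0 0 1
1 1 1 1 0

Derivation:
After press 1 at (0,0):
0 0 0 0 0
1 0 1 1 0
1 1 0 1 1
0 0 0 0 1

After press 2 at (3,0):
0 0 0 0 0
1 0 1 1 0
0 1 0 1 1
1 1 0 0 1

After press 3 at (3,3):
0 0 0 0 0
1 0 1 1 0
0 1 0 0 1
1 1 1 1 0

After press 4 at (0,4):
0 0 0 1 1
1 0 1 1 1
0 1 0 0 1
1 1 1 1 0

After press 5 at (0,0):
1 1 0 1 1
0 0 1 1 1
0 1 0 0 1
1 1 1 1 0

After press 6 at (1,0):
0 1 0 1 1
1 1 1 1 1
1 1 0 0 1
1 1 1 1 0

After press 7 at (0,1):
1 0 1 1 1
1 0 1 1 1
1 1 0 0 1
1 1 1 1 0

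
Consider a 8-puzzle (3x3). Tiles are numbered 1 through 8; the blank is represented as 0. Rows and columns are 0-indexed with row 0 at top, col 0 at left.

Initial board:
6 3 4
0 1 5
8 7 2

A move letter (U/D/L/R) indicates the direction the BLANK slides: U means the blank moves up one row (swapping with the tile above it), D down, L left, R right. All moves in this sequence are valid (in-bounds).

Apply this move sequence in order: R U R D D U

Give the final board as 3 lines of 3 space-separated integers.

After move 1 (R):
6 3 4
1 0 5
8 7 2

After move 2 (U):
6 0 4
1 3 5
8 7 2

After move 3 (R):
6 4 0
1 3 5
8 7 2

After move 4 (D):
6 4 5
1 3 0
8 7 2

After move 5 (D):
6 4 5
1 3 2
8 7 0

After move 6 (U):
6 4 5
1 3 0
8 7 2

Answer: 6 4 5
1 3 0
8 7 2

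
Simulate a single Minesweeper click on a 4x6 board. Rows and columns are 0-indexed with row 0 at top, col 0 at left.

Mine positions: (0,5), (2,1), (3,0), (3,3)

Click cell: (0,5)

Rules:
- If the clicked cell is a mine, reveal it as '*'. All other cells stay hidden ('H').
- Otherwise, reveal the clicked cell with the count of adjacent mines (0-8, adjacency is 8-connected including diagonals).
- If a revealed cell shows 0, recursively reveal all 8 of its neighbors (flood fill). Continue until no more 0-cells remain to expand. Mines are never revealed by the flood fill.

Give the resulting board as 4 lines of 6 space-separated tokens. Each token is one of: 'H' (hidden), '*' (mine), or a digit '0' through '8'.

H H H H H *
H H H H H H
H H H H H H
H H H H H H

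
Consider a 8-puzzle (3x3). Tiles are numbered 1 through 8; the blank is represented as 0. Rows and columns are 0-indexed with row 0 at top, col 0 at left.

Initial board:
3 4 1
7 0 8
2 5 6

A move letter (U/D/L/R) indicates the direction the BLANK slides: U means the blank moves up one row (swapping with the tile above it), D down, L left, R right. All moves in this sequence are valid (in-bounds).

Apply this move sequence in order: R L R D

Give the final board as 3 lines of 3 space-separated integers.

After move 1 (R):
3 4 1
7 8 0
2 5 6

After move 2 (L):
3 4 1
7 0 8
2 5 6

After move 3 (R):
3 4 1
7 8 0
2 5 6

After move 4 (D):
3 4 1
7 8 6
2 5 0

Answer: 3 4 1
7 8 6
2 5 0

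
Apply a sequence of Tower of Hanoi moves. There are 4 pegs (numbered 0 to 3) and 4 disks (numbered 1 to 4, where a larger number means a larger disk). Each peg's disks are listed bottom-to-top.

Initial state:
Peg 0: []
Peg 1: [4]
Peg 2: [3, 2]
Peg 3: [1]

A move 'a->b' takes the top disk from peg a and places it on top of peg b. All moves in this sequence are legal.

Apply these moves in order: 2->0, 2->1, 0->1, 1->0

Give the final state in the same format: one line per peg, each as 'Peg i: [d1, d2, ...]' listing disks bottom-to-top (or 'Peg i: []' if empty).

Answer: Peg 0: [2]
Peg 1: [4, 3]
Peg 2: []
Peg 3: [1]

Derivation:
After move 1 (2->0):
Peg 0: [2]
Peg 1: [4]
Peg 2: [3]
Peg 3: [1]

After move 2 (2->1):
Peg 0: [2]
Peg 1: [4, 3]
Peg 2: []
Peg 3: [1]

After move 3 (0->1):
Peg 0: []
Peg 1: [4, 3, 2]
Peg 2: []
Peg 3: [1]

After move 4 (1->0):
Peg 0: [2]
Peg 1: [4, 3]
Peg 2: []
Peg 3: [1]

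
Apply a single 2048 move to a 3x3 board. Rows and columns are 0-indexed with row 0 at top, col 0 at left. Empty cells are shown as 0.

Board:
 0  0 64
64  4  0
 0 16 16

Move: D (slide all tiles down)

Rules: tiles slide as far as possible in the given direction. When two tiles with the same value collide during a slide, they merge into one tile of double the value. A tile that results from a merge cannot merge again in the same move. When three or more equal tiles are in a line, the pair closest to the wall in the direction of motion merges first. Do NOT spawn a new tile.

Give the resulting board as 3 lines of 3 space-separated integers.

Answer:  0  0  0
 0  4 64
64 16 16

Derivation:
Slide down:
col 0: [0, 64, 0] -> [0, 0, 64]
col 1: [0, 4, 16] -> [0, 4, 16]
col 2: [64, 0, 16] -> [0, 64, 16]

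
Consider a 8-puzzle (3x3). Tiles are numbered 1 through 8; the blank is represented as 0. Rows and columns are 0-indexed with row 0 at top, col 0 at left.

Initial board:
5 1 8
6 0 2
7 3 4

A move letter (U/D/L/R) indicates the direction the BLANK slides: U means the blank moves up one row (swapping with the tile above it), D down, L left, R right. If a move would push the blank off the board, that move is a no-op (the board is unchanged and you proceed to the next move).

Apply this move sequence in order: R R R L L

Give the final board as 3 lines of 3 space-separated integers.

After move 1 (R):
5 1 8
6 2 0
7 3 4

After move 2 (R):
5 1 8
6 2 0
7 3 4

After move 3 (R):
5 1 8
6 2 0
7 3 4

After move 4 (L):
5 1 8
6 0 2
7 3 4

After move 5 (L):
5 1 8
0 6 2
7 3 4

Answer: 5 1 8
0 6 2
7 3 4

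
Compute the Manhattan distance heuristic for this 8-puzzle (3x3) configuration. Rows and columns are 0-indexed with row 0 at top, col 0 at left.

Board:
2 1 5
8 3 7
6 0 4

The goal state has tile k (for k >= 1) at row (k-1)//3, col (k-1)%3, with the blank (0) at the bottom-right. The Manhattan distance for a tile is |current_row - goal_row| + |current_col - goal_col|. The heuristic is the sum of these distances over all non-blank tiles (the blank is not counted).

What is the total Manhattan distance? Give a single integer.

Answer: 17

Derivation:
Tile 2: at (0,0), goal (0,1), distance |0-0|+|0-1| = 1
Tile 1: at (0,1), goal (0,0), distance |0-0|+|1-0| = 1
Tile 5: at (0,2), goal (1,1), distance |0-1|+|2-1| = 2
Tile 8: at (1,0), goal (2,1), distance |1-2|+|0-1| = 2
Tile 3: at (1,1), goal (0,2), distance |1-0|+|1-2| = 2
Tile 7: at (1,2), goal (2,0), distance |1-2|+|2-0| = 3
Tile 6: at (2,0), goal (1,2), distance |2-1|+|0-2| = 3
Tile 4: at (2,2), goal (1,0), distance |2-1|+|2-0| = 3
Sum: 1 + 1 + 2 + 2 + 2 + 3 + 3 + 3 = 17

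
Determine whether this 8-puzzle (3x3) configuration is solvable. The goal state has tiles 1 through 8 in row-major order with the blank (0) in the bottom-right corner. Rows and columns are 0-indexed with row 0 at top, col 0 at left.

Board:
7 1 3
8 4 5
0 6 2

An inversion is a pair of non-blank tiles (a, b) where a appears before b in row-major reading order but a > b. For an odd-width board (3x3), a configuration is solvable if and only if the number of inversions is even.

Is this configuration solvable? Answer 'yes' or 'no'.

Answer: yes

Derivation:
Inversions (pairs i<j in row-major order where tile[i] > tile[j] > 0): 14
14 is even, so the puzzle is solvable.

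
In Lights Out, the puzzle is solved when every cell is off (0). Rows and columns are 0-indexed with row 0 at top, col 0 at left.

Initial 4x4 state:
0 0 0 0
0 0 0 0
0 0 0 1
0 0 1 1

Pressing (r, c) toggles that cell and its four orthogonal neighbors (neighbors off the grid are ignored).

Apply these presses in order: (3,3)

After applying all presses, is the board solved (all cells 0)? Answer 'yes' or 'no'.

After press 1 at (3,3):
0 0 0 0
0 0 0 0
0 0 0 0
0 0 0 0

Lights still on: 0

Answer: yes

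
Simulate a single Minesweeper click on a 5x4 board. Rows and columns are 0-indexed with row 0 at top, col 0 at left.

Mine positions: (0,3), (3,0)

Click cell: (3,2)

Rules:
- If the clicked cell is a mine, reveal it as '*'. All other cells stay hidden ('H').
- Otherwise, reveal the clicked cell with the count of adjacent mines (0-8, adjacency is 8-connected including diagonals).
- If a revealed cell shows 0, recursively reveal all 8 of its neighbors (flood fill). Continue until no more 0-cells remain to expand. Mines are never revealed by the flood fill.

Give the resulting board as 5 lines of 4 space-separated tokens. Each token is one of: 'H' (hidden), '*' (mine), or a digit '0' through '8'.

0 0 1 H
0 0 1 1
1 1 0 0
H 1 0 0
H 1 0 0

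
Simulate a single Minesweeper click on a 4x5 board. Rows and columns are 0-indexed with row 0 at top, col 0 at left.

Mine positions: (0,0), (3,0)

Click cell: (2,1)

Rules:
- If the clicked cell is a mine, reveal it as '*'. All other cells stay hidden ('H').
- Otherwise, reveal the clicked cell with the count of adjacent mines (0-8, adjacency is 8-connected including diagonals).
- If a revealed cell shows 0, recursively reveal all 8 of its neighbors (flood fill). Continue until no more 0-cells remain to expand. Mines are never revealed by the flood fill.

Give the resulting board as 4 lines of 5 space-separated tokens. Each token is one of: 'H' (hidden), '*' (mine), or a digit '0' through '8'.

H H H H H
H H H H H
H 1 H H H
H H H H H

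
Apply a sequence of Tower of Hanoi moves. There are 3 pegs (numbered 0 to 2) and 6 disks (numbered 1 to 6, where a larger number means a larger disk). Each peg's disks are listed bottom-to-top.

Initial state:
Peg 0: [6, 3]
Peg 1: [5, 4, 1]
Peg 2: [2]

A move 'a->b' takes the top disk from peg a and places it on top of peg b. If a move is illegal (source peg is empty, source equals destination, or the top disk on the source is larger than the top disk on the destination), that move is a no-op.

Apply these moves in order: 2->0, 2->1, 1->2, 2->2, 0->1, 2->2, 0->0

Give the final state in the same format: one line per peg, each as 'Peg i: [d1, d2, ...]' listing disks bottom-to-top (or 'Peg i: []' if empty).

Answer: Peg 0: [6, 3]
Peg 1: [5, 4, 2]
Peg 2: [1]

Derivation:
After move 1 (2->0):
Peg 0: [6, 3, 2]
Peg 1: [5, 4, 1]
Peg 2: []

After move 2 (2->1):
Peg 0: [6, 3, 2]
Peg 1: [5, 4, 1]
Peg 2: []

After move 3 (1->2):
Peg 0: [6, 3, 2]
Peg 1: [5, 4]
Peg 2: [1]

After move 4 (2->2):
Peg 0: [6, 3, 2]
Peg 1: [5, 4]
Peg 2: [1]

After move 5 (0->1):
Peg 0: [6, 3]
Peg 1: [5, 4, 2]
Peg 2: [1]

After move 6 (2->2):
Peg 0: [6, 3]
Peg 1: [5, 4, 2]
Peg 2: [1]

After move 7 (0->0):
Peg 0: [6, 3]
Peg 1: [5, 4, 2]
Peg 2: [1]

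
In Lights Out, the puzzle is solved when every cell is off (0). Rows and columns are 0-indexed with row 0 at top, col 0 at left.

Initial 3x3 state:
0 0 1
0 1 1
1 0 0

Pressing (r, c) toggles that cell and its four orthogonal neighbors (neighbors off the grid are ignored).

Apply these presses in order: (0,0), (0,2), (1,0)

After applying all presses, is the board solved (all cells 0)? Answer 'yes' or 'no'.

Answer: yes

Derivation:
After press 1 at (0,0):
1 1 1
1 1 1
1 0 0

After press 2 at (0,2):
1 0 0
1 1 0
1 0 0

After press 3 at (1,0):
0 0 0
0 0 0
0 0 0

Lights still on: 0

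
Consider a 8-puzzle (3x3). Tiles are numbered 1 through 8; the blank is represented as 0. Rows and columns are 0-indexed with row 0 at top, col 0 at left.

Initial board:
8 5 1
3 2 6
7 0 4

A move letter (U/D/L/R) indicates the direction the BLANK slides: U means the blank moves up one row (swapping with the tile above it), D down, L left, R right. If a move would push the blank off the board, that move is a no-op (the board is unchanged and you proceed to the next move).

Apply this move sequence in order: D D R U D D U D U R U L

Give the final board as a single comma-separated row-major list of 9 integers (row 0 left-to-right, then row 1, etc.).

Answer: 8, 0, 5, 3, 2, 1, 7, 4, 6

Derivation:
After move 1 (D):
8 5 1
3 2 6
7 0 4

After move 2 (D):
8 5 1
3 2 6
7 0 4

After move 3 (R):
8 5 1
3 2 6
7 4 0

After move 4 (U):
8 5 1
3 2 0
7 4 6

After move 5 (D):
8 5 1
3 2 6
7 4 0

After move 6 (D):
8 5 1
3 2 6
7 4 0

After move 7 (U):
8 5 1
3 2 0
7 4 6

After move 8 (D):
8 5 1
3 2 6
7 4 0

After move 9 (U):
8 5 1
3 2 0
7 4 6

After move 10 (R):
8 5 1
3 2 0
7 4 6

After move 11 (U):
8 5 0
3 2 1
7 4 6

After move 12 (L):
8 0 5
3 2 1
7 4 6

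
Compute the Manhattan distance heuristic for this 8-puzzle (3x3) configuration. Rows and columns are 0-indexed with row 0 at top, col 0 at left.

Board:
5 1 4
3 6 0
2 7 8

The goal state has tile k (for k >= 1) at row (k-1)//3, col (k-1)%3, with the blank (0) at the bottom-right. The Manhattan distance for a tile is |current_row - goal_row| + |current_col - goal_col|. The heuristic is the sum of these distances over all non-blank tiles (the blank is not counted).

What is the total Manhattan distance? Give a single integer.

Answer: 15

Derivation:
Tile 5: (0,0)->(1,1) = 2
Tile 1: (0,1)->(0,0) = 1
Tile 4: (0,2)->(1,0) = 3
Tile 3: (1,0)->(0,2) = 3
Tile 6: (1,1)->(1,2) = 1
Tile 2: (2,0)->(0,1) = 3
Tile 7: (2,1)->(2,0) = 1
Tile 8: (2,2)->(2,1) = 1
Sum: 2 + 1 + 3 + 3 + 1 + 3 + 1 + 1 = 15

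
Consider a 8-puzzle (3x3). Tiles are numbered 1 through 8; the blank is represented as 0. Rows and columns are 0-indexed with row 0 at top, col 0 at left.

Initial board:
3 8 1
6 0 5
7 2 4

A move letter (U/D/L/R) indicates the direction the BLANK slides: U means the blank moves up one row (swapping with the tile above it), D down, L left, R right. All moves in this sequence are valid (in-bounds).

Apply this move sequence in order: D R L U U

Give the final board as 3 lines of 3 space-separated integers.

After move 1 (D):
3 8 1
6 2 5
7 0 4

After move 2 (R):
3 8 1
6 2 5
7 4 0

After move 3 (L):
3 8 1
6 2 5
7 0 4

After move 4 (U):
3 8 1
6 0 5
7 2 4

After move 5 (U):
3 0 1
6 8 5
7 2 4

Answer: 3 0 1
6 8 5
7 2 4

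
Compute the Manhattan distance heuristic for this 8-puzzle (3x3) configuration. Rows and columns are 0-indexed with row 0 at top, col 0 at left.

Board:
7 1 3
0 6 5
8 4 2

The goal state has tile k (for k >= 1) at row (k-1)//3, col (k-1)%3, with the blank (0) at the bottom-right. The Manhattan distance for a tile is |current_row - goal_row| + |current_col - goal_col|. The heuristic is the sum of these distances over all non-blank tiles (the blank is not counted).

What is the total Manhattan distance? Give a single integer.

Answer: 11

Derivation:
Tile 7: (0,0)->(2,0) = 2
Tile 1: (0,1)->(0,0) = 1
Tile 3: (0,2)->(0,2) = 0
Tile 6: (1,1)->(1,2) = 1
Tile 5: (1,2)->(1,1) = 1
Tile 8: (2,0)->(2,1) = 1
Tile 4: (2,1)->(1,0) = 2
Tile 2: (2,2)->(0,1) = 3
Sum: 2 + 1 + 0 + 1 + 1 + 1 + 2 + 3 = 11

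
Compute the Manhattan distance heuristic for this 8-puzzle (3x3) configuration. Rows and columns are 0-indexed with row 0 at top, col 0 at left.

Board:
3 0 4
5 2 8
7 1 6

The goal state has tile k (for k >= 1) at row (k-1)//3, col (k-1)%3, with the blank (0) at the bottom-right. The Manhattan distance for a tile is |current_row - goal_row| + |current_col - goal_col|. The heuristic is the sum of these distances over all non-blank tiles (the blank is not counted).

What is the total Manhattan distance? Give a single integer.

Tile 3: (0,0)->(0,2) = 2
Tile 4: (0,2)->(1,0) = 3
Tile 5: (1,0)->(1,1) = 1
Tile 2: (1,1)->(0,1) = 1
Tile 8: (1,2)->(2,1) = 2
Tile 7: (2,0)->(2,0) = 0
Tile 1: (2,1)->(0,0) = 3
Tile 6: (2,2)->(1,2) = 1
Sum: 2 + 3 + 1 + 1 + 2 + 0 + 3 + 1 = 13

Answer: 13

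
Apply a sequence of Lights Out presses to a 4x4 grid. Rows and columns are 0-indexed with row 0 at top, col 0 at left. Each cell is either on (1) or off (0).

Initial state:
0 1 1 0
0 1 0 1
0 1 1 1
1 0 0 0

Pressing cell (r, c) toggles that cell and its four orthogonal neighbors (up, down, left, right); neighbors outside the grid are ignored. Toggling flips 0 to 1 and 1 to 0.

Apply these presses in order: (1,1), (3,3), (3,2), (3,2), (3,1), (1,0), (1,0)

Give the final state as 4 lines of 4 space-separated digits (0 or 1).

After press 1 at (1,1):
0 0 1 0
1 0 1 1
0 0 1 1
1 0 0 0

After press 2 at (3,3):
0 0 1 0
1 0 1 1
0 0 1 0
1 0 1 1

After press 3 at (3,2):
0 0 1 0
1 0 1 1
0 0 0 0
1 1 0 0

After press 4 at (3,2):
0 0 1 0
1 0 1 1
0 0 1 0
1 0 1 1

After press 5 at (3,1):
0 0 1 0
1 0 1 1
0 1 1 0
0 1 0 1

After press 6 at (1,0):
1 0 1 0
0 1 1 1
1 1 1 0
0 1 0 1

After press 7 at (1,0):
0 0 1 0
1 0 1 1
0 1 1 0
0 1 0 1

Answer: 0 0 1 0
1 0 1 1
0 1 1 0
0 1 0 1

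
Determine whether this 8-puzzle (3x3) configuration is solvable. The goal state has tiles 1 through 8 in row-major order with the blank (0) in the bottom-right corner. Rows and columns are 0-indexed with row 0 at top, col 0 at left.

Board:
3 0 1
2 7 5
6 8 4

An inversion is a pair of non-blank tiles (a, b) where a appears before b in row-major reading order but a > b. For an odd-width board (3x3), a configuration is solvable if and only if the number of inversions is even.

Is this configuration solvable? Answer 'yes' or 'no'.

Inversions (pairs i<j in row-major order where tile[i] > tile[j] > 0): 8
8 is even, so the puzzle is solvable.

Answer: yes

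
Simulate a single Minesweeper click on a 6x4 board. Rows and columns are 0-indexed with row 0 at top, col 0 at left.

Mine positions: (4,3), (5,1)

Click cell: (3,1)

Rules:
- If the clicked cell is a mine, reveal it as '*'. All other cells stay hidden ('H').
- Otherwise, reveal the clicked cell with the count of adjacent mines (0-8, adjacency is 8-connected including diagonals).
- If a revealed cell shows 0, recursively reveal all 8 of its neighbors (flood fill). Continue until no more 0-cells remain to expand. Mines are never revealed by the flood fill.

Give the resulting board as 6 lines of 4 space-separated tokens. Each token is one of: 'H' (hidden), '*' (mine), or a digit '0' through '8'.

0 0 0 0
0 0 0 0
0 0 0 0
0 0 1 1
1 1 2 H
H H H H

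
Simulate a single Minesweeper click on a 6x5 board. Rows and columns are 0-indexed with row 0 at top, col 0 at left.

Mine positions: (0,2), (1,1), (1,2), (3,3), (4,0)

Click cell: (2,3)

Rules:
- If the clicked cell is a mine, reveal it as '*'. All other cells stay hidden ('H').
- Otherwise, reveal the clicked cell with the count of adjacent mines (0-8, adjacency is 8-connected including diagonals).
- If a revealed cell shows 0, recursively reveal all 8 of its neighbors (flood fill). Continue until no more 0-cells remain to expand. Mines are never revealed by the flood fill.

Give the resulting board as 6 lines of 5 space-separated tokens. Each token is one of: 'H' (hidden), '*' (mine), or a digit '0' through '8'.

H H H H H
H H H H H
H H H 2 H
H H H H H
H H H H H
H H H H H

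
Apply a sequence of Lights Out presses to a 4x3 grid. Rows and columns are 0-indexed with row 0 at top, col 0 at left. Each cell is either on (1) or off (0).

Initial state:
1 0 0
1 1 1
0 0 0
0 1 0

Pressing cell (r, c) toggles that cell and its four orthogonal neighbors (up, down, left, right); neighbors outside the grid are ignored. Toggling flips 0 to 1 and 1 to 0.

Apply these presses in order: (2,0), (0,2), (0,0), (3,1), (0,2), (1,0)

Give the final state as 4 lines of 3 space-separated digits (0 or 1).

Answer: 1 1 0
0 0 1
0 0 0
0 0 1

Derivation:
After press 1 at (2,0):
1 0 0
0 1 1
1 1 0
1 1 0

After press 2 at (0,2):
1 1 1
0 1 0
1 1 0
1 1 0

After press 3 at (0,0):
0 0 1
1 1 0
1 1 0
1 1 0

After press 4 at (3,1):
0 0 1
1 1 0
1 0 0
0 0 1

After press 5 at (0,2):
0 1 0
1 1 1
1 0 0
0 0 1

After press 6 at (1,0):
1 1 0
0 0 1
0 0 0
0 0 1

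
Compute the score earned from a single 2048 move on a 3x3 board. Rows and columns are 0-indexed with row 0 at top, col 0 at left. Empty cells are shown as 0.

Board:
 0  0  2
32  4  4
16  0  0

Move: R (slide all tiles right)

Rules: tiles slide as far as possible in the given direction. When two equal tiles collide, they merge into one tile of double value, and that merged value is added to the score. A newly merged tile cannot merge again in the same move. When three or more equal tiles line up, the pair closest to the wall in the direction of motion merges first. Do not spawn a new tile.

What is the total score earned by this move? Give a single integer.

Answer: 8

Derivation:
Slide right:
row 0: [0, 0, 2] -> [0, 0, 2]  score +0 (running 0)
row 1: [32, 4, 4] -> [0, 32, 8]  score +8 (running 8)
row 2: [16, 0, 0] -> [0, 0, 16]  score +0 (running 8)
Board after move:
 0  0  2
 0 32  8
 0  0 16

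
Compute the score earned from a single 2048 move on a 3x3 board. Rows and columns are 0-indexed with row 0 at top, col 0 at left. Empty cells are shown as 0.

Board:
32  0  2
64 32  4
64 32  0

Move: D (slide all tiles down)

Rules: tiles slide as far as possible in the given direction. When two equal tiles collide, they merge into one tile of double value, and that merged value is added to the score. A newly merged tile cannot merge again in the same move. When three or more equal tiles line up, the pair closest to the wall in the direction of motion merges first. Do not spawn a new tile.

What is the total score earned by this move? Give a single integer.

Answer: 192

Derivation:
Slide down:
col 0: [32, 64, 64] -> [0, 32, 128]  score +128 (running 128)
col 1: [0, 32, 32] -> [0, 0, 64]  score +64 (running 192)
col 2: [2, 4, 0] -> [0, 2, 4]  score +0 (running 192)
Board after move:
  0   0   0
 32   0   2
128  64   4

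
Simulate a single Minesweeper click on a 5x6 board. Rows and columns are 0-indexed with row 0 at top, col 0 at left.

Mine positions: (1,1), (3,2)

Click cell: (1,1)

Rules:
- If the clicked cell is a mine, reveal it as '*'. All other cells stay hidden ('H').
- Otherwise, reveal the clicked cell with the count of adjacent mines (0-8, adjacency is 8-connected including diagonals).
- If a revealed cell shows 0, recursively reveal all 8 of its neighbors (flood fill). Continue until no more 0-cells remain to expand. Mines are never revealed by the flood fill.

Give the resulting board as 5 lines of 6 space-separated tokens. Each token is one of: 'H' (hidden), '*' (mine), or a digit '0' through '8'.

H H H H H H
H * H H H H
H H H H H H
H H H H H H
H H H H H H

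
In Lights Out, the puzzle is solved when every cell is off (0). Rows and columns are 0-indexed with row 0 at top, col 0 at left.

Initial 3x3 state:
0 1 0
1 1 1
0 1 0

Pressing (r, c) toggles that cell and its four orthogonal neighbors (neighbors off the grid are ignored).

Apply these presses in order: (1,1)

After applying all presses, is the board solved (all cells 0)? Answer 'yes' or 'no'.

Answer: yes

Derivation:
After press 1 at (1,1):
0 0 0
0 0 0
0 0 0

Lights still on: 0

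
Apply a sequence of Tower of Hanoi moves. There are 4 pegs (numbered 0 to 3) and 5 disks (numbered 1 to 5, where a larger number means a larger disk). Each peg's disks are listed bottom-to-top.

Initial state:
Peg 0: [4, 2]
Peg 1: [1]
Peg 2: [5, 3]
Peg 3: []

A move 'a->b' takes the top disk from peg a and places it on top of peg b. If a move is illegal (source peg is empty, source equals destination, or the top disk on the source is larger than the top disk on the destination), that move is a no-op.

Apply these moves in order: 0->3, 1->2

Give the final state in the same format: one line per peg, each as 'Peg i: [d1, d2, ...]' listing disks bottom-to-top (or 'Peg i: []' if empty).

Answer: Peg 0: [4]
Peg 1: []
Peg 2: [5, 3, 1]
Peg 3: [2]

Derivation:
After move 1 (0->3):
Peg 0: [4]
Peg 1: [1]
Peg 2: [5, 3]
Peg 3: [2]

After move 2 (1->2):
Peg 0: [4]
Peg 1: []
Peg 2: [5, 3, 1]
Peg 3: [2]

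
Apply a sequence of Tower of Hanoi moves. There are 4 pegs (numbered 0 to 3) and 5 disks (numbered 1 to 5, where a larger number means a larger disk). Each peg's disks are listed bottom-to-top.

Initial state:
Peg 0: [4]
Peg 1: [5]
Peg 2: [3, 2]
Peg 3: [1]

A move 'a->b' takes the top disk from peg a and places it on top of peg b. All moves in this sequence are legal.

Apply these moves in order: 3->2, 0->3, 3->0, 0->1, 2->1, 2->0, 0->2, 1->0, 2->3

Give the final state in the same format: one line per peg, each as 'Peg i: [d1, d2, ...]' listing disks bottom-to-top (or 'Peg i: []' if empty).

Answer: Peg 0: [1]
Peg 1: [5, 4]
Peg 2: [3]
Peg 3: [2]

Derivation:
After move 1 (3->2):
Peg 0: [4]
Peg 1: [5]
Peg 2: [3, 2, 1]
Peg 3: []

After move 2 (0->3):
Peg 0: []
Peg 1: [5]
Peg 2: [3, 2, 1]
Peg 3: [4]

After move 3 (3->0):
Peg 0: [4]
Peg 1: [5]
Peg 2: [3, 2, 1]
Peg 3: []

After move 4 (0->1):
Peg 0: []
Peg 1: [5, 4]
Peg 2: [3, 2, 1]
Peg 3: []

After move 5 (2->1):
Peg 0: []
Peg 1: [5, 4, 1]
Peg 2: [3, 2]
Peg 3: []

After move 6 (2->0):
Peg 0: [2]
Peg 1: [5, 4, 1]
Peg 2: [3]
Peg 3: []

After move 7 (0->2):
Peg 0: []
Peg 1: [5, 4, 1]
Peg 2: [3, 2]
Peg 3: []

After move 8 (1->0):
Peg 0: [1]
Peg 1: [5, 4]
Peg 2: [3, 2]
Peg 3: []

After move 9 (2->3):
Peg 0: [1]
Peg 1: [5, 4]
Peg 2: [3]
Peg 3: [2]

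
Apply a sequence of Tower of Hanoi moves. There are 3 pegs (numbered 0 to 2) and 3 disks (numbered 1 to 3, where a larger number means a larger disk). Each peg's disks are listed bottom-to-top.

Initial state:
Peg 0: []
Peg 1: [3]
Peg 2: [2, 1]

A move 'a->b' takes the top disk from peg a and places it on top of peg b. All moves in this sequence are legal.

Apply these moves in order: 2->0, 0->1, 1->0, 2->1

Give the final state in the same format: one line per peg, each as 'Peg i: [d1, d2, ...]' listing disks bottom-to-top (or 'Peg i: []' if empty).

Answer: Peg 0: [1]
Peg 1: [3, 2]
Peg 2: []

Derivation:
After move 1 (2->0):
Peg 0: [1]
Peg 1: [3]
Peg 2: [2]

After move 2 (0->1):
Peg 0: []
Peg 1: [3, 1]
Peg 2: [2]

After move 3 (1->0):
Peg 0: [1]
Peg 1: [3]
Peg 2: [2]

After move 4 (2->1):
Peg 0: [1]
Peg 1: [3, 2]
Peg 2: []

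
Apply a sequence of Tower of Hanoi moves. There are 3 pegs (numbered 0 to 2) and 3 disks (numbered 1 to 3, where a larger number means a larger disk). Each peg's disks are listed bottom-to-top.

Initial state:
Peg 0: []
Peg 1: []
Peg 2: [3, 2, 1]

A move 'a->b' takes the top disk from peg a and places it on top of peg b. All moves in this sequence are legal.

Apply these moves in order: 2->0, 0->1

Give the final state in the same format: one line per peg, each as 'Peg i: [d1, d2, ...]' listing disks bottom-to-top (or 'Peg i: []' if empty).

After move 1 (2->0):
Peg 0: [1]
Peg 1: []
Peg 2: [3, 2]

After move 2 (0->1):
Peg 0: []
Peg 1: [1]
Peg 2: [3, 2]

Answer: Peg 0: []
Peg 1: [1]
Peg 2: [3, 2]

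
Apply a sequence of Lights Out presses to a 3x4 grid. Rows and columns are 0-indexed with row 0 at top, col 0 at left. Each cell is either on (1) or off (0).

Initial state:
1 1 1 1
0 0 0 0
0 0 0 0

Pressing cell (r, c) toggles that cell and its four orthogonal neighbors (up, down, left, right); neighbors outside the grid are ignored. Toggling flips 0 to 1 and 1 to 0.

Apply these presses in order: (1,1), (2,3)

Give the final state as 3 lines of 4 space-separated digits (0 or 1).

After press 1 at (1,1):
1 0 1 1
1 1 1 0
0 1 0 0

After press 2 at (2,3):
1 0 1 1
1 1 1 1
0 1 1 1

Answer: 1 0 1 1
1 1 1 1
0 1 1 1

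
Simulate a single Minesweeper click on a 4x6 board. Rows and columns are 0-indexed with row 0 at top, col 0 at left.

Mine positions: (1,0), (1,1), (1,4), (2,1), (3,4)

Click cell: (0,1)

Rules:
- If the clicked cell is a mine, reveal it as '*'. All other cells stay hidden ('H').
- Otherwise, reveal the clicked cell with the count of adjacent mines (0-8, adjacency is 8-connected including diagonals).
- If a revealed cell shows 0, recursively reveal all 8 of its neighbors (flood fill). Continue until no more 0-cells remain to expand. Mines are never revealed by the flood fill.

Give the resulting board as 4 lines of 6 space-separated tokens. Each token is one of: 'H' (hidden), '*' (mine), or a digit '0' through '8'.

H 2 H H H H
H H H H H H
H H H H H H
H H H H H H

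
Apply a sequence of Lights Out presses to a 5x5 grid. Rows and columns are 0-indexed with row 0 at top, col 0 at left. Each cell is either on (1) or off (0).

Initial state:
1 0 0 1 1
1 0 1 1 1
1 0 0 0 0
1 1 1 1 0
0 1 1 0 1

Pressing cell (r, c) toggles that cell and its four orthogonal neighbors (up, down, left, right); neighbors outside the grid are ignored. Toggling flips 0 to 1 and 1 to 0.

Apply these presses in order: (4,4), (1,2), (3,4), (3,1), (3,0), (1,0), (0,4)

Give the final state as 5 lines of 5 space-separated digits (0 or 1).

After press 1 at (4,4):
1 0 0 1 1
1 0 1 1 1
1 0 0 0 0
1 1 1 1 1
0 1 1 1 0

After press 2 at (1,2):
1 0 1 1 1
1 1 0 0 1
1 0 1 0 0
1 1 1 1 1
0 1 1 1 0

After press 3 at (3,4):
1 0 1 1 1
1 1 0 0 1
1 0 1 0 1
1 1 1 0 0
0 1 1 1 1

After press 4 at (3,1):
1 0 1 1 1
1 1 0 0 1
1 1 1 0 1
0 0 0 0 0
0 0 1 1 1

After press 5 at (3,0):
1 0 1 1 1
1 1 0 0 1
0 1 1 0 1
1 1 0 0 0
1 0 1 1 1

After press 6 at (1,0):
0 0 1 1 1
0 0 0 0 1
1 1 1 0 1
1 1 0 0 0
1 0 1 1 1

After press 7 at (0,4):
0 0 1 0 0
0 0 0 0 0
1 1 1 0 1
1 1 0 0 0
1 0 1 1 1

Answer: 0 0 1 0 0
0 0 0 0 0
1 1 1 0 1
1 1 0 0 0
1 0 1 1 1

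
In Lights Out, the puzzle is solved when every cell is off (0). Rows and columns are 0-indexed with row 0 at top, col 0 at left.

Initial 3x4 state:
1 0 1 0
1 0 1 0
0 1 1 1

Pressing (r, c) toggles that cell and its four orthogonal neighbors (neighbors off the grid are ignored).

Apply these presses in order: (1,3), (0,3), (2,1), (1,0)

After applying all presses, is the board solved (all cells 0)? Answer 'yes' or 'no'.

Answer: yes

Derivation:
After press 1 at (1,3):
1 0 1 1
1 0 0 1
0 1 1 0

After press 2 at (0,3):
1 0 0 0
1 0 0 0
0 1 1 0

After press 3 at (2,1):
1 0 0 0
1 1 0 0
1 0 0 0

After press 4 at (1,0):
0 0 0 0
0 0 0 0
0 0 0 0

Lights still on: 0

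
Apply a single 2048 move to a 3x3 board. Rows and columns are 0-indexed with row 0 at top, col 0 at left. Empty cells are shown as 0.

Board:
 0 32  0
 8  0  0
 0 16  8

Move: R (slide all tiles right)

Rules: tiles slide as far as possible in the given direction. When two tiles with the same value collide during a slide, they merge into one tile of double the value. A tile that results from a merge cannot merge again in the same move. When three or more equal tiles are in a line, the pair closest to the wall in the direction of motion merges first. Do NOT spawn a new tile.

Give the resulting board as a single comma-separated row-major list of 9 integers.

Answer: 0, 0, 32, 0, 0, 8, 0, 16, 8

Derivation:
Slide right:
row 0: [0, 32, 0] -> [0, 0, 32]
row 1: [8, 0, 0] -> [0, 0, 8]
row 2: [0, 16, 8] -> [0, 16, 8]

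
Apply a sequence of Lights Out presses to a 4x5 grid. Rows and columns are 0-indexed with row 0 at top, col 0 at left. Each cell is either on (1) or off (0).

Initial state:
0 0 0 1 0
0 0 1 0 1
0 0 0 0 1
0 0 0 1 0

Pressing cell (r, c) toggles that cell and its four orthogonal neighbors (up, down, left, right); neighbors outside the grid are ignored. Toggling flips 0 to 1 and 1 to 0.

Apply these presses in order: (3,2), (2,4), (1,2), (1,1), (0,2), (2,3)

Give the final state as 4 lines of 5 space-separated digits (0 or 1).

Answer: 0 0 0 0 0
1 0 0 0 0
0 1 1 0 1
0 1 1 1 1

Derivation:
After press 1 at (3,2):
0 0 0 1 0
0 0 1 0 1
0 0 1 0 1
0 1 1 0 0

After press 2 at (2,4):
0 0 0 1 0
0 0 1 0 0
0 0 1 1 0
0 1 1 0 1

After press 3 at (1,2):
0 0 1 1 0
0 1 0 1 0
0 0 0 1 0
0 1 1 0 1

After press 4 at (1,1):
0 1 1 1 0
1 0 1 1 0
0 1 0 1 0
0 1 1 0 1

After press 5 at (0,2):
0 0 0 0 0
1 0 0 1 0
0 1 0 1 0
0 1 1 0 1

After press 6 at (2,3):
0 0 0 0 0
1 0 0 0 0
0 1 1 0 1
0 1 1 1 1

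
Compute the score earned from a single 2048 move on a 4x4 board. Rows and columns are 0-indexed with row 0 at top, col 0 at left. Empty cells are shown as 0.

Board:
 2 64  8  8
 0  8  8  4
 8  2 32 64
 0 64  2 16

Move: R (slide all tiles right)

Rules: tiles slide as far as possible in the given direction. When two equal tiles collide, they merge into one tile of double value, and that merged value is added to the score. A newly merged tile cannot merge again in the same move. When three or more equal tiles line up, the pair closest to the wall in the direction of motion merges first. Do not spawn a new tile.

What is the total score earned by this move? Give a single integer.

Slide right:
row 0: [2, 64, 8, 8] -> [0, 2, 64, 16]  score +16 (running 16)
row 1: [0, 8, 8, 4] -> [0, 0, 16, 4]  score +16 (running 32)
row 2: [8, 2, 32, 64] -> [8, 2, 32, 64]  score +0 (running 32)
row 3: [0, 64, 2, 16] -> [0, 64, 2, 16]  score +0 (running 32)
Board after move:
 0  2 64 16
 0  0 16  4
 8  2 32 64
 0 64  2 16

Answer: 32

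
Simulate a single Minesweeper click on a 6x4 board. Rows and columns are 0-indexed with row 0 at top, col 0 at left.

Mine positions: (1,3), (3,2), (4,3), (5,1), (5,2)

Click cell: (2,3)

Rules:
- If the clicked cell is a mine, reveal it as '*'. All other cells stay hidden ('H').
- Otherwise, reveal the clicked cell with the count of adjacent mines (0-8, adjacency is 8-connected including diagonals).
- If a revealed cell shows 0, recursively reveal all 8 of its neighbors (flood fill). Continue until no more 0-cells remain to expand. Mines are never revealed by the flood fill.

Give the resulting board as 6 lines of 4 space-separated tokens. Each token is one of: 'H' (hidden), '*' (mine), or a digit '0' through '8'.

H H H H
H H H H
H H H 2
H H H H
H H H H
H H H H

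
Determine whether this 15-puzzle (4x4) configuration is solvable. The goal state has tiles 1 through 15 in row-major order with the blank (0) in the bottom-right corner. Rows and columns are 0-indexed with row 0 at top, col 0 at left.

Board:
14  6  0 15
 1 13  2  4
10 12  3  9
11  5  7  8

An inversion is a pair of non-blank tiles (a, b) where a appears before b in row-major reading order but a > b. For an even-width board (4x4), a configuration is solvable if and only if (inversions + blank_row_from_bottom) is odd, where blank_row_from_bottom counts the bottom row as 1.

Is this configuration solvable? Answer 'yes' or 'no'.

Answer: no

Derivation:
Inversions: 58
Blank is in row 0 (0-indexed from top), which is row 4 counting from the bottom (bottom = 1).
58 + 4 = 62, which is even, so the puzzle is not solvable.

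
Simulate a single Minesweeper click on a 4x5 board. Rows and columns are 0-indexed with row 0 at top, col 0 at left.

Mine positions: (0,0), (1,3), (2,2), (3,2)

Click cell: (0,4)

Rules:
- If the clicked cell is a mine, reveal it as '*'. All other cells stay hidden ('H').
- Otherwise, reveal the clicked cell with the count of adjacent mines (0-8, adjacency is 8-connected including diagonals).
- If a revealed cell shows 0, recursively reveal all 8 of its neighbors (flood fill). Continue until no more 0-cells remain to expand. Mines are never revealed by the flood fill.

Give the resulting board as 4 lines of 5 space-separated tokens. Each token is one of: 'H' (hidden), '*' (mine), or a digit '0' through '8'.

H H H H 1
H H H H H
H H H H H
H H H H H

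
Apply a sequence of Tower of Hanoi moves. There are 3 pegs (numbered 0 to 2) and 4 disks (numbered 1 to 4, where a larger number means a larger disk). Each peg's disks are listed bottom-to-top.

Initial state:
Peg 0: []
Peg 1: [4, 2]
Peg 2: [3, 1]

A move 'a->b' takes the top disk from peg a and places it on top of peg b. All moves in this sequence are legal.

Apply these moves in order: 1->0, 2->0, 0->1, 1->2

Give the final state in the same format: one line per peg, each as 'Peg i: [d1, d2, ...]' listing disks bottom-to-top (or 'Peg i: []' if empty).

Answer: Peg 0: [2]
Peg 1: [4]
Peg 2: [3, 1]

Derivation:
After move 1 (1->0):
Peg 0: [2]
Peg 1: [4]
Peg 2: [3, 1]

After move 2 (2->0):
Peg 0: [2, 1]
Peg 1: [4]
Peg 2: [3]

After move 3 (0->1):
Peg 0: [2]
Peg 1: [4, 1]
Peg 2: [3]

After move 4 (1->2):
Peg 0: [2]
Peg 1: [4]
Peg 2: [3, 1]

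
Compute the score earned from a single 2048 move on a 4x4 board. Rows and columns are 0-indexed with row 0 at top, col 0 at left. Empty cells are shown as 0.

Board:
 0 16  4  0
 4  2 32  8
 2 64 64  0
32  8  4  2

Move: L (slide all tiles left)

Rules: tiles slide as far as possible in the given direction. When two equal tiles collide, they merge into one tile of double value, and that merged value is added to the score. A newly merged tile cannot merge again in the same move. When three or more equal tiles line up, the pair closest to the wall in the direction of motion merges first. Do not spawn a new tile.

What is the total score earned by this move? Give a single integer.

Slide left:
row 0: [0, 16, 4, 0] -> [16, 4, 0, 0]  score +0 (running 0)
row 1: [4, 2, 32, 8] -> [4, 2, 32, 8]  score +0 (running 0)
row 2: [2, 64, 64, 0] -> [2, 128, 0, 0]  score +128 (running 128)
row 3: [32, 8, 4, 2] -> [32, 8, 4, 2]  score +0 (running 128)
Board after move:
 16   4   0   0
  4   2  32   8
  2 128   0   0
 32   8   4   2

Answer: 128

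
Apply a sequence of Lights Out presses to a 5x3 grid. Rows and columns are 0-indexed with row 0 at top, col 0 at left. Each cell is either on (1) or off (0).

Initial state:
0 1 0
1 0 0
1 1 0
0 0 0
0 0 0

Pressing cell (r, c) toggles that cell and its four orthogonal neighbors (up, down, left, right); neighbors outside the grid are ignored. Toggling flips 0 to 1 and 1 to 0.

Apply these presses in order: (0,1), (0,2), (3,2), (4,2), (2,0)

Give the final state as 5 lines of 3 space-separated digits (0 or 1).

Answer: 1 1 0
0 1 1
0 0 1
1 1 0
0 1 0

Derivation:
After press 1 at (0,1):
1 0 1
1 1 0
1 1 0
0 0 0
0 0 0

After press 2 at (0,2):
1 1 0
1 1 1
1 1 0
0 0 0
0 0 0

After press 3 at (3,2):
1 1 0
1 1 1
1 1 1
0 1 1
0 0 1

After press 4 at (4,2):
1 1 0
1 1 1
1 1 1
0 1 0
0 1 0

After press 5 at (2,0):
1 1 0
0 1 1
0 0 1
1 1 0
0 1 0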